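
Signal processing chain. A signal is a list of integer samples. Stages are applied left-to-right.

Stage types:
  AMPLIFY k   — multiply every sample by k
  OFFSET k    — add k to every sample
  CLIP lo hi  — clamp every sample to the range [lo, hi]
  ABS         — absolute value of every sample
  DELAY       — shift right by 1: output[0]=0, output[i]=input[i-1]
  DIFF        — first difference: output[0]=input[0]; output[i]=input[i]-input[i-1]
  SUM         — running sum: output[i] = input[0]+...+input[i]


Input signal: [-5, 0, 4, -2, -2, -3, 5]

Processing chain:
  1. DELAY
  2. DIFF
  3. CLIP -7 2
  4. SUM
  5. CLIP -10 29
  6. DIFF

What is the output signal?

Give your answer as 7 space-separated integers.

Answer: 0 -5 2 2 -6 0 -1

Derivation:
Input: [-5, 0, 4, -2, -2, -3, 5]
Stage 1 (DELAY): [0, -5, 0, 4, -2, -2, -3] = [0, -5, 0, 4, -2, -2, -3] -> [0, -5, 0, 4, -2, -2, -3]
Stage 2 (DIFF): s[0]=0, -5-0=-5, 0--5=5, 4-0=4, -2-4=-6, -2--2=0, -3--2=-1 -> [0, -5, 5, 4, -6, 0, -1]
Stage 3 (CLIP -7 2): clip(0,-7,2)=0, clip(-5,-7,2)=-5, clip(5,-7,2)=2, clip(4,-7,2)=2, clip(-6,-7,2)=-6, clip(0,-7,2)=0, clip(-1,-7,2)=-1 -> [0, -5, 2, 2, -6, 0, -1]
Stage 4 (SUM): sum[0..0]=0, sum[0..1]=-5, sum[0..2]=-3, sum[0..3]=-1, sum[0..4]=-7, sum[0..5]=-7, sum[0..6]=-8 -> [0, -5, -3, -1, -7, -7, -8]
Stage 5 (CLIP -10 29): clip(0,-10,29)=0, clip(-5,-10,29)=-5, clip(-3,-10,29)=-3, clip(-1,-10,29)=-1, clip(-7,-10,29)=-7, clip(-7,-10,29)=-7, clip(-8,-10,29)=-8 -> [0, -5, -3, -1, -7, -7, -8]
Stage 6 (DIFF): s[0]=0, -5-0=-5, -3--5=2, -1--3=2, -7--1=-6, -7--7=0, -8--7=-1 -> [0, -5, 2, 2, -6, 0, -1]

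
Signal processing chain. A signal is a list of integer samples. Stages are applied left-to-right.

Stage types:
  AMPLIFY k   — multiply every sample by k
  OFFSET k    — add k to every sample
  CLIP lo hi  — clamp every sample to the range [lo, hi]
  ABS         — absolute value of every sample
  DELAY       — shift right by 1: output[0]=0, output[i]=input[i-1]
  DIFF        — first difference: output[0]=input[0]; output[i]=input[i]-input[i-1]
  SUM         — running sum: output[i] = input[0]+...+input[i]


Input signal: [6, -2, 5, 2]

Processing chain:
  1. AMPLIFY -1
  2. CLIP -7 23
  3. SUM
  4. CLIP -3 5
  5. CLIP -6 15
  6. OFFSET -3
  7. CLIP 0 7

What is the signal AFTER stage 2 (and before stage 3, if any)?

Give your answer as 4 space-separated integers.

Input: [6, -2, 5, 2]
Stage 1 (AMPLIFY -1): 6*-1=-6, -2*-1=2, 5*-1=-5, 2*-1=-2 -> [-6, 2, -5, -2]
Stage 2 (CLIP -7 23): clip(-6,-7,23)=-6, clip(2,-7,23)=2, clip(-5,-7,23)=-5, clip(-2,-7,23)=-2 -> [-6, 2, -5, -2]

Answer: -6 2 -5 -2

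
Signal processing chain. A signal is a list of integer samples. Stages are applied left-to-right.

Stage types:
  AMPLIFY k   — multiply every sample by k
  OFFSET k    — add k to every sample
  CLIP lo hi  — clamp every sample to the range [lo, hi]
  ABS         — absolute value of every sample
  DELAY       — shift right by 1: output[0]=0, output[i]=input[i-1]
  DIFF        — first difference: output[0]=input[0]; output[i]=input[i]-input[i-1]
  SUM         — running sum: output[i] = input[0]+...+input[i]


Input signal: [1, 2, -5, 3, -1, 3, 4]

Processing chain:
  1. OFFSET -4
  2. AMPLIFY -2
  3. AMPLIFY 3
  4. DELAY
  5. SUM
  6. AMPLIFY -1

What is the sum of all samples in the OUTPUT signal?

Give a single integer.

Input: [1, 2, -5, 3, -1, 3, 4]
Stage 1 (OFFSET -4): 1+-4=-3, 2+-4=-2, -5+-4=-9, 3+-4=-1, -1+-4=-5, 3+-4=-1, 4+-4=0 -> [-3, -2, -9, -1, -5, -1, 0]
Stage 2 (AMPLIFY -2): -3*-2=6, -2*-2=4, -9*-2=18, -1*-2=2, -5*-2=10, -1*-2=2, 0*-2=0 -> [6, 4, 18, 2, 10, 2, 0]
Stage 3 (AMPLIFY 3): 6*3=18, 4*3=12, 18*3=54, 2*3=6, 10*3=30, 2*3=6, 0*3=0 -> [18, 12, 54, 6, 30, 6, 0]
Stage 4 (DELAY): [0, 18, 12, 54, 6, 30, 6] = [0, 18, 12, 54, 6, 30, 6] -> [0, 18, 12, 54, 6, 30, 6]
Stage 5 (SUM): sum[0..0]=0, sum[0..1]=18, sum[0..2]=30, sum[0..3]=84, sum[0..4]=90, sum[0..5]=120, sum[0..6]=126 -> [0, 18, 30, 84, 90, 120, 126]
Stage 6 (AMPLIFY -1): 0*-1=0, 18*-1=-18, 30*-1=-30, 84*-1=-84, 90*-1=-90, 120*-1=-120, 126*-1=-126 -> [0, -18, -30, -84, -90, -120, -126]
Output sum: -468

Answer: -468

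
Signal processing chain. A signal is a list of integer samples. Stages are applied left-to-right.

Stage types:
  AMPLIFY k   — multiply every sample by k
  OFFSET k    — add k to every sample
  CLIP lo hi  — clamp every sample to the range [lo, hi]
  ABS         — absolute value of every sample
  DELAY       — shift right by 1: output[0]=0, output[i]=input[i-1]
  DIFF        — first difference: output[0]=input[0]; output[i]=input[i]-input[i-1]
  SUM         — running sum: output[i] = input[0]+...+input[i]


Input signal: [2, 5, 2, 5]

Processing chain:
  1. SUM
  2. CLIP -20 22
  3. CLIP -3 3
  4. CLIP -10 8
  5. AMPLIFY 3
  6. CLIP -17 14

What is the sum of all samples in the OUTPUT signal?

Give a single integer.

Input: [2, 5, 2, 5]
Stage 1 (SUM): sum[0..0]=2, sum[0..1]=7, sum[0..2]=9, sum[0..3]=14 -> [2, 7, 9, 14]
Stage 2 (CLIP -20 22): clip(2,-20,22)=2, clip(7,-20,22)=7, clip(9,-20,22)=9, clip(14,-20,22)=14 -> [2, 7, 9, 14]
Stage 3 (CLIP -3 3): clip(2,-3,3)=2, clip(7,-3,3)=3, clip(9,-3,3)=3, clip(14,-3,3)=3 -> [2, 3, 3, 3]
Stage 4 (CLIP -10 8): clip(2,-10,8)=2, clip(3,-10,8)=3, clip(3,-10,8)=3, clip(3,-10,8)=3 -> [2, 3, 3, 3]
Stage 5 (AMPLIFY 3): 2*3=6, 3*3=9, 3*3=9, 3*3=9 -> [6, 9, 9, 9]
Stage 6 (CLIP -17 14): clip(6,-17,14)=6, clip(9,-17,14)=9, clip(9,-17,14)=9, clip(9,-17,14)=9 -> [6, 9, 9, 9]
Output sum: 33

Answer: 33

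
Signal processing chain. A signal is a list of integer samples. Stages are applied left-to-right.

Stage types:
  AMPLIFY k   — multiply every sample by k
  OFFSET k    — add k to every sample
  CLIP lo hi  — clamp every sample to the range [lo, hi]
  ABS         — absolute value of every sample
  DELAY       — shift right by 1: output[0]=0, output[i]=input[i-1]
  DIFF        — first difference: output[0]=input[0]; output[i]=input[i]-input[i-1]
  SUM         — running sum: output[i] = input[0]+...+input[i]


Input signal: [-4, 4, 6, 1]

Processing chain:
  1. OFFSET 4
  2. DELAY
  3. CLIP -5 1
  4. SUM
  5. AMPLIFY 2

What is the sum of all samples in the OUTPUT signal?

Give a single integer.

Answer: 6

Derivation:
Input: [-4, 4, 6, 1]
Stage 1 (OFFSET 4): -4+4=0, 4+4=8, 6+4=10, 1+4=5 -> [0, 8, 10, 5]
Stage 2 (DELAY): [0, 0, 8, 10] = [0, 0, 8, 10] -> [0, 0, 8, 10]
Stage 3 (CLIP -5 1): clip(0,-5,1)=0, clip(0,-5,1)=0, clip(8,-5,1)=1, clip(10,-5,1)=1 -> [0, 0, 1, 1]
Stage 4 (SUM): sum[0..0]=0, sum[0..1]=0, sum[0..2]=1, sum[0..3]=2 -> [0, 0, 1, 2]
Stage 5 (AMPLIFY 2): 0*2=0, 0*2=0, 1*2=2, 2*2=4 -> [0, 0, 2, 4]
Output sum: 6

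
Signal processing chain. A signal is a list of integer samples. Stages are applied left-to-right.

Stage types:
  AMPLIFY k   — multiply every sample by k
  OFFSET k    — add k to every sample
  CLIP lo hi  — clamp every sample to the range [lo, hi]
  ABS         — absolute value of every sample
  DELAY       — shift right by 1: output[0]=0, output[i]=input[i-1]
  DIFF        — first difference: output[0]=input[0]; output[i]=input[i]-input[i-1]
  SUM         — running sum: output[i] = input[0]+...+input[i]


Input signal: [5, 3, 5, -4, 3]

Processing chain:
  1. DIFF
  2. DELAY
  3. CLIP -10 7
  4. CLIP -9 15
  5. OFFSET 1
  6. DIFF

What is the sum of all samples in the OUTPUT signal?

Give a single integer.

Input: [5, 3, 5, -4, 3]
Stage 1 (DIFF): s[0]=5, 3-5=-2, 5-3=2, -4-5=-9, 3--4=7 -> [5, -2, 2, -9, 7]
Stage 2 (DELAY): [0, 5, -2, 2, -9] = [0, 5, -2, 2, -9] -> [0, 5, -2, 2, -9]
Stage 3 (CLIP -10 7): clip(0,-10,7)=0, clip(5,-10,7)=5, clip(-2,-10,7)=-2, clip(2,-10,7)=2, clip(-9,-10,7)=-9 -> [0, 5, -2, 2, -9]
Stage 4 (CLIP -9 15): clip(0,-9,15)=0, clip(5,-9,15)=5, clip(-2,-9,15)=-2, clip(2,-9,15)=2, clip(-9,-9,15)=-9 -> [0, 5, -2, 2, -9]
Stage 5 (OFFSET 1): 0+1=1, 5+1=6, -2+1=-1, 2+1=3, -9+1=-8 -> [1, 6, -1, 3, -8]
Stage 6 (DIFF): s[0]=1, 6-1=5, -1-6=-7, 3--1=4, -8-3=-11 -> [1, 5, -7, 4, -11]
Output sum: -8

Answer: -8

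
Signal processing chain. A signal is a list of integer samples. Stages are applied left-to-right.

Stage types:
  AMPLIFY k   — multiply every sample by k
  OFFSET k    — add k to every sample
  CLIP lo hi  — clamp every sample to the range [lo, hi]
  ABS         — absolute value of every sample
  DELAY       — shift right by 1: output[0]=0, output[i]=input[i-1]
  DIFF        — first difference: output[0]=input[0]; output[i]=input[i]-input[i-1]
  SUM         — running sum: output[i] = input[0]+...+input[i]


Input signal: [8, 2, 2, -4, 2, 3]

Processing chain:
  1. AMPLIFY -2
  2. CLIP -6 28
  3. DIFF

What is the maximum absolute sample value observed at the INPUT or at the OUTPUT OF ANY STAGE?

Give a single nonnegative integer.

Input: [8, 2, 2, -4, 2, 3] (max |s|=8)
Stage 1 (AMPLIFY -2): 8*-2=-16, 2*-2=-4, 2*-2=-4, -4*-2=8, 2*-2=-4, 3*-2=-6 -> [-16, -4, -4, 8, -4, -6] (max |s|=16)
Stage 2 (CLIP -6 28): clip(-16,-6,28)=-6, clip(-4,-6,28)=-4, clip(-4,-6,28)=-4, clip(8,-6,28)=8, clip(-4,-6,28)=-4, clip(-6,-6,28)=-6 -> [-6, -4, -4, 8, -4, -6] (max |s|=8)
Stage 3 (DIFF): s[0]=-6, -4--6=2, -4--4=0, 8--4=12, -4-8=-12, -6--4=-2 -> [-6, 2, 0, 12, -12, -2] (max |s|=12)
Overall max amplitude: 16

Answer: 16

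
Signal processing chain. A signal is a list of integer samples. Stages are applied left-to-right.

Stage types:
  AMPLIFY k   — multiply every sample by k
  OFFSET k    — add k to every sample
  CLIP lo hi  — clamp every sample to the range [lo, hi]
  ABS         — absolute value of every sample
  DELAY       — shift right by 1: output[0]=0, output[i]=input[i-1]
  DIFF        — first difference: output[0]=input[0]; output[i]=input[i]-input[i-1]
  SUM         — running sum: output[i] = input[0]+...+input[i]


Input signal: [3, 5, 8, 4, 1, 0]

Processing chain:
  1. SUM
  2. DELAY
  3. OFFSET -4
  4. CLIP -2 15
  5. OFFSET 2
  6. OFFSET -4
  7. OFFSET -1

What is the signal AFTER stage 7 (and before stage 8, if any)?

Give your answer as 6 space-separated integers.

Input: [3, 5, 8, 4, 1, 0]
Stage 1 (SUM): sum[0..0]=3, sum[0..1]=8, sum[0..2]=16, sum[0..3]=20, sum[0..4]=21, sum[0..5]=21 -> [3, 8, 16, 20, 21, 21]
Stage 2 (DELAY): [0, 3, 8, 16, 20, 21] = [0, 3, 8, 16, 20, 21] -> [0, 3, 8, 16, 20, 21]
Stage 3 (OFFSET -4): 0+-4=-4, 3+-4=-1, 8+-4=4, 16+-4=12, 20+-4=16, 21+-4=17 -> [-4, -1, 4, 12, 16, 17]
Stage 4 (CLIP -2 15): clip(-4,-2,15)=-2, clip(-1,-2,15)=-1, clip(4,-2,15)=4, clip(12,-2,15)=12, clip(16,-2,15)=15, clip(17,-2,15)=15 -> [-2, -1, 4, 12, 15, 15]
Stage 5 (OFFSET 2): -2+2=0, -1+2=1, 4+2=6, 12+2=14, 15+2=17, 15+2=17 -> [0, 1, 6, 14, 17, 17]
Stage 6 (OFFSET -4): 0+-4=-4, 1+-4=-3, 6+-4=2, 14+-4=10, 17+-4=13, 17+-4=13 -> [-4, -3, 2, 10, 13, 13]
Stage 7 (OFFSET -1): -4+-1=-5, -3+-1=-4, 2+-1=1, 10+-1=9, 13+-1=12, 13+-1=12 -> [-5, -4, 1, 9, 12, 12]

Answer: -5 -4 1 9 12 12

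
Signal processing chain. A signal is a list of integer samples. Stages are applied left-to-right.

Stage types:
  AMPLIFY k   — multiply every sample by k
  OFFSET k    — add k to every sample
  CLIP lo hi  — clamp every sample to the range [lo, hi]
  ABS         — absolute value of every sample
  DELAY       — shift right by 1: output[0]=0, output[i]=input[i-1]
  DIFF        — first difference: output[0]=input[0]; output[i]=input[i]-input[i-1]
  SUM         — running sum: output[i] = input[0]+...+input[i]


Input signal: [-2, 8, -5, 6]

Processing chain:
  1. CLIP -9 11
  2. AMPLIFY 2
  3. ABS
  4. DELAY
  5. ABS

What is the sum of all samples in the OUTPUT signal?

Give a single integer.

Answer: 30

Derivation:
Input: [-2, 8, -5, 6]
Stage 1 (CLIP -9 11): clip(-2,-9,11)=-2, clip(8,-9,11)=8, clip(-5,-9,11)=-5, clip(6,-9,11)=6 -> [-2, 8, -5, 6]
Stage 2 (AMPLIFY 2): -2*2=-4, 8*2=16, -5*2=-10, 6*2=12 -> [-4, 16, -10, 12]
Stage 3 (ABS): |-4|=4, |16|=16, |-10|=10, |12|=12 -> [4, 16, 10, 12]
Stage 4 (DELAY): [0, 4, 16, 10] = [0, 4, 16, 10] -> [0, 4, 16, 10]
Stage 5 (ABS): |0|=0, |4|=4, |16|=16, |10|=10 -> [0, 4, 16, 10]
Output sum: 30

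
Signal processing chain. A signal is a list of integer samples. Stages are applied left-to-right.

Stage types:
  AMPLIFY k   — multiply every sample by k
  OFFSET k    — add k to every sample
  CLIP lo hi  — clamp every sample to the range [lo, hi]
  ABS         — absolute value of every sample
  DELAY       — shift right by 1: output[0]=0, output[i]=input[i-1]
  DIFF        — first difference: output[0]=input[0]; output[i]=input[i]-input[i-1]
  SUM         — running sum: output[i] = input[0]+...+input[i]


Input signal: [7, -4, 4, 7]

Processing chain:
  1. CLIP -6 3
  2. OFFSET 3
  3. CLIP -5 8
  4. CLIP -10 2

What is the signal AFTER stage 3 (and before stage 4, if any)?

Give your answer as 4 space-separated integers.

Answer: 6 -1 6 6

Derivation:
Input: [7, -4, 4, 7]
Stage 1 (CLIP -6 3): clip(7,-6,3)=3, clip(-4,-6,3)=-4, clip(4,-6,3)=3, clip(7,-6,3)=3 -> [3, -4, 3, 3]
Stage 2 (OFFSET 3): 3+3=6, -4+3=-1, 3+3=6, 3+3=6 -> [6, -1, 6, 6]
Stage 3 (CLIP -5 8): clip(6,-5,8)=6, clip(-1,-5,8)=-1, clip(6,-5,8)=6, clip(6,-5,8)=6 -> [6, -1, 6, 6]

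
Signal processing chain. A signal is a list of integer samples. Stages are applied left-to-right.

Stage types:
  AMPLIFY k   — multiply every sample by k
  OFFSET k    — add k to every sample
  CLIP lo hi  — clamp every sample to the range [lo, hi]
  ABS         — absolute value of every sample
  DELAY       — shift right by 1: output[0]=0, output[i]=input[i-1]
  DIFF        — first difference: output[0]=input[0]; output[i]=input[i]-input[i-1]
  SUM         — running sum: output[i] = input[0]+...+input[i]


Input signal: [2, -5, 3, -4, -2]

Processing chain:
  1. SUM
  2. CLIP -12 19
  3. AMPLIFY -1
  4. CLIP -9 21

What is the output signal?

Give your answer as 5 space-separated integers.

Input: [2, -5, 3, -4, -2]
Stage 1 (SUM): sum[0..0]=2, sum[0..1]=-3, sum[0..2]=0, sum[0..3]=-4, sum[0..4]=-6 -> [2, -3, 0, -4, -6]
Stage 2 (CLIP -12 19): clip(2,-12,19)=2, clip(-3,-12,19)=-3, clip(0,-12,19)=0, clip(-4,-12,19)=-4, clip(-6,-12,19)=-6 -> [2, -3, 0, -4, -6]
Stage 3 (AMPLIFY -1): 2*-1=-2, -3*-1=3, 0*-1=0, -4*-1=4, -6*-1=6 -> [-2, 3, 0, 4, 6]
Stage 4 (CLIP -9 21): clip(-2,-9,21)=-2, clip(3,-9,21)=3, clip(0,-9,21)=0, clip(4,-9,21)=4, clip(6,-9,21)=6 -> [-2, 3, 0, 4, 6]

Answer: -2 3 0 4 6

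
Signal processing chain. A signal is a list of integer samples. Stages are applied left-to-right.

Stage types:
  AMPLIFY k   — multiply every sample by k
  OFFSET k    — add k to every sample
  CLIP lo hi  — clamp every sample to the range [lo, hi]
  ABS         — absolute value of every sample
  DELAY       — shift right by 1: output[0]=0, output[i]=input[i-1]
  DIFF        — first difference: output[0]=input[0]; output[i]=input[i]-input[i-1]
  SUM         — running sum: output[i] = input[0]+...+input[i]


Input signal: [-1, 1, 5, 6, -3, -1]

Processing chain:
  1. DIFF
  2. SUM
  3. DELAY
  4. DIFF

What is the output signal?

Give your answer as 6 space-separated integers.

Answer: 0 -1 2 4 1 -9

Derivation:
Input: [-1, 1, 5, 6, -3, -1]
Stage 1 (DIFF): s[0]=-1, 1--1=2, 5-1=4, 6-5=1, -3-6=-9, -1--3=2 -> [-1, 2, 4, 1, -9, 2]
Stage 2 (SUM): sum[0..0]=-1, sum[0..1]=1, sum[0..2]=5, sum[0..3]=6, sum[0..4]=-3, sum[0..5]=-1 -> [-1, 1, 5, 6, -3, -1]
Stage 3 (DELAY): [0, -1, 1, 5, 6, -3] = [0, -1, 1, 5, 6, -3] -> [0, -1, 1, 5, 6, -3]
Stage 4 (DIFF): s[0]=0, -1-0=-1, 1--1=2, 5-1=4, 6-5=1, -3-6=-9 -> [0, -1, 2, 4, 1, -9]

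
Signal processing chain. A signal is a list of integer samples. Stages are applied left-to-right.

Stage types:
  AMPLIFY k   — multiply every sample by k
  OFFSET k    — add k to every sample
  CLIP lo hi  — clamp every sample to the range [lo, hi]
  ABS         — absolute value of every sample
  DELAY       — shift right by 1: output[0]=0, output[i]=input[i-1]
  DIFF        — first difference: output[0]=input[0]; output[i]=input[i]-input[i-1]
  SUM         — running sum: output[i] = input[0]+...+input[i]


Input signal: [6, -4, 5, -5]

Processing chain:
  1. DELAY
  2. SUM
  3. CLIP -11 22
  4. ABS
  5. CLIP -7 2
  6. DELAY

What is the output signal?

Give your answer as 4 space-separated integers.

Answer: 0 0 2 2

Derivation:
Input: [6, -4, 5, -5]
Stage 1 (DELAY): [0, 6, -4, 5] = [0, 6, -4, 5] -> [0, 6, -4, 5]
Stage 2 (SUM): sum[0..0]=0, sum[0..1]=6, sum[0..2]=2, sum[0..3]=7 -> [0, 6, 2, 7]
Stage 3 (CLIP -11 22): clip(0,-11,22)=0, clip(6,-11,22)=6, clip(2,-11,22)=2, clip(7,-11,22)=7 -> [0, 6, 2, 7]
Stage 4 (ABS): |0|=0, |6|=6, |2|=2, |7|=7 -> [0, 6, 2, 7]
Stage 5 (CLIP -7 2): clip(0,-7,2)=0, clip(6,-7,2)=2, clip(2,-7,2)=2, clip(7,-7,2)=2 -> [0, 2, 2, 2]
Stage 6 (DELAY): [0, 0, 2, 2] = [0, 0, 2, 2] -> [0, 0, 2, 2]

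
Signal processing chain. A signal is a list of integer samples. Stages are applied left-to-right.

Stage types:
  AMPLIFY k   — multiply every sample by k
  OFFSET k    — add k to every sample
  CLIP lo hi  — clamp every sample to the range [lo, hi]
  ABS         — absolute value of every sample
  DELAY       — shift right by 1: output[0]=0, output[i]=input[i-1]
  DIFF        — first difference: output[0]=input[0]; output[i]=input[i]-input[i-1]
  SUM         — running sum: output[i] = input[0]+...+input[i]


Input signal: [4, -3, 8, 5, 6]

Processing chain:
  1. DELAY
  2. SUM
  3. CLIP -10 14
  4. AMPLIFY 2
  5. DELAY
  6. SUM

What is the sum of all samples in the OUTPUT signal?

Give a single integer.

Input: [4, -3, 8, 5, 6]
Stage 1 (DELAY): [0, 4, -3, 8, 5] = [0, 4, -3, 8, 5] -> [0, 4, -3, 8, 5]
Stage 2 (SUM): sum[0..0]=0, sum[0..1]=4, sum[0..2]=1, sum[0..3]=9, sum[0..4]=14 -> [0, 4, 1, 9, 14]
Stage 3 (CLIP -10 14): clip(0,-10,14)=0, clip(4,-10,14)=4, clip(1,-10,14)=1, clip(9,-10,14)=9, clip(14,-10,14)=14 -> [0, 4, 1, 9, 14]
Stage 4 (AMPLIFY 2): 0*2=0, 4*2=8, 1*2=2, 9*2=18, 14*2=28 -> [0, 8, 2, 18, 28]
Stage 5 (DELAY): [0, 0, 8, 2, 18] = [0, 0, 8, 2, 18] -> [0, 0, 8, 2, 18]
Stage 6 (SUM): sum[0..0]=0, sum[0..1]=0, sum[0..2]=8, sum[0..3]=10, sum[0..4]=28 -> [0, 0, 8, 10, 28]
Output sum: 46

Answer: 46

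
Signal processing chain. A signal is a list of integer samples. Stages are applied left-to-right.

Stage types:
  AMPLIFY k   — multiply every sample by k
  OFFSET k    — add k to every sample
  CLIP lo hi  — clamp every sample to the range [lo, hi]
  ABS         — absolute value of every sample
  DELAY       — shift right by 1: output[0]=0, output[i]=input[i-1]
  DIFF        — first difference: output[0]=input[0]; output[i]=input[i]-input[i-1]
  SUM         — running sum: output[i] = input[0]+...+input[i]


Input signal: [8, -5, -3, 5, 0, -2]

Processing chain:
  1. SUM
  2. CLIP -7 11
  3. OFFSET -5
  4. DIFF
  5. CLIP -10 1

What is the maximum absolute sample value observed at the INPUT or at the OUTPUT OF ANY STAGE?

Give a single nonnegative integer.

Input: [8, -5, -3, 5, 0, -2] (max |s|=8)
Stage 1 (SUM): sum[0..0]=8, sum[0..1]=3, sum[0..2]=0, sum[0..3]=5, sum[0..4]=5, sum[0..5]=3 -> [8, 3, 0, 5, 5, 3] (max |s|=8)
Stage 2 (CLIP -7 11): clip(8,-7,11)=8, clip(3,-7,11)=3, clip(0,-7,11)=0, clip(5,-7,11)=5, clip(5,-7,11)=5, clip(3,-7,11)=3 -> [8, 3, 0, 5, 5, 3] (max |s|=8)
Stage 3 (OFFSET -5): 8+-5=3, 3+-5=-2, 0+-5=-5, 5+-5=0, 5+-5=0, 3+-5=-2 -> [3, -2, -5, 0, 0, -2] (max |s|=5)
Stage 4 (DIFF): s[0]=3, -2-3=-5, -5--2=-3, 0--5=5, 0-0=0, -2-0=-2 -> [3, -5, -3, 5, 0, -2] (max |s|=5)
Stage 5 (CLIP -10 1): clip(3,-10,1)=1, clip(-5,-10,1)=-5, clip(-3,-10,1)=-3, clip(5,-10,1)=1, clip(0,-10,1)=0, clip(-2,-10,1)=-2 -> [1, -5, -3, 1, 0, -2] (max |s|=5)
Overall max amplitude: 8

Answer: 8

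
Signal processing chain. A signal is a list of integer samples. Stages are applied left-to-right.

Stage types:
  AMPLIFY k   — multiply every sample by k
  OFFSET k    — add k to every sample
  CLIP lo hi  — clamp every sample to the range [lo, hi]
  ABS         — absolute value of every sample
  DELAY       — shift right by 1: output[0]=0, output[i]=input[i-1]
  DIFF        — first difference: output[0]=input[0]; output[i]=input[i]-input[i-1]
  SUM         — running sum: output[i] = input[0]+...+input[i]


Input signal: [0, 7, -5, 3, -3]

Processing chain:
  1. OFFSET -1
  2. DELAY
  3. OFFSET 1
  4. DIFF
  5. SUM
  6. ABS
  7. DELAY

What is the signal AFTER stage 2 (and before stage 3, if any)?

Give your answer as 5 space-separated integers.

Input: [0, 7, -5, 3, -3]
Stage 1 (OFFSET -1): 0+-1=-1, 7+-1=6, -5+-1=-6, 3+-1=2, -3+-1=-4 -> [-1, 6, -6, 2, -4]
Stage 2 (DELAY): [0, -1, 6, -6, 2] = [0, -1, 6, -6, 2] -> [0, -1, 6, -6, 2]

Answer: 0 -1 6 -6 2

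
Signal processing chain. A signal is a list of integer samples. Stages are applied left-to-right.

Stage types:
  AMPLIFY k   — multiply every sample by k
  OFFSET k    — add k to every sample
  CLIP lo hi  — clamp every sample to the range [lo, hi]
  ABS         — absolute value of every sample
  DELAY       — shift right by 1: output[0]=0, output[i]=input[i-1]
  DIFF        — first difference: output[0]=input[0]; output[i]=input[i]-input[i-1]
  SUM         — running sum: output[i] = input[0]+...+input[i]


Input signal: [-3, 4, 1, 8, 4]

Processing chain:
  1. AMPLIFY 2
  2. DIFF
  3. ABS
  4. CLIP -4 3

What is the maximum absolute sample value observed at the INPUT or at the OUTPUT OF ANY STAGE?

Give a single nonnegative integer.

Answer: 16

Derivation:
Input: [-3, 4, 1, 8, 4] (max |s|=8)
Stage 1 (AMPLIFY 2): -3*2=-6, 4*2=8, 1*2=2, 8*2=16, 4*2=8 -> [-6, 8, 2, 16, 8] (max |s|=16)
Stage 2 (DIFF): s[0]=-6, 8--6=14, 2-8=-6, 16-2=14, 8-16=-8 -> [-6, 14, -6, 14, -8] (max |s|=14)
Stage 3 (ABS): |-6|=6, |14|=14, |-6|=6, |14|=14, |-8|=8 -> [6, 14, 6, 14, 8] (max |s|=14)
Stage 4 (CLIP -4 3): clip(6,-4,3)=3, clip(14,-4,3)=3, clip(6,-4,3)=3, clip(14,-4,3)=3, clip(8,-4,3)=3 -> [3, 3, 3, 3, 3] (max |s|=3)
Overall max amplitude: 16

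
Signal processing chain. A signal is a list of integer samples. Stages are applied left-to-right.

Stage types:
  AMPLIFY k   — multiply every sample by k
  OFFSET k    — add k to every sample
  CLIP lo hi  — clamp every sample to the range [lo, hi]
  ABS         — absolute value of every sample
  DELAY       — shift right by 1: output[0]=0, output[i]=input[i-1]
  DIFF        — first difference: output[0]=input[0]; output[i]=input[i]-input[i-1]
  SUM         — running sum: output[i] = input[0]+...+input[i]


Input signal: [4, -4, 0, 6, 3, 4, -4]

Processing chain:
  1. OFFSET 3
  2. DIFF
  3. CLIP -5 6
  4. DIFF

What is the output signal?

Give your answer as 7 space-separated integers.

Answer: 6 -11 9 2 -9 4 -6

Derivation:
Input: [4, -4, 0, 6, 3, 4, -4]
Stage 1 (OFFSET 3): 4+3=7, -4+3=-1, 0+3=3, 6+3=9, 3+3=6, 4+3=7, -4+3=-1 -> [7, -1, 3, 9, 6, 7, -1]
Stage 2 (DIFF): s[0]=7, -1-7=-8, 3--1=4, 9-3=6, 6-9=-3, 7-6=1, -1-7=-8 -> [7, -8, 4, 6, -3, 1, -8]
Stage 3 (CLIP -5 6): clip(7,-5,6)=6, clip(-8,-5,6)=-5, clip(4,-5,6)=4, clip(6,-5,6)=6, clip(-3,-5,6)=-3, clip(1,-5,6)=1, clip(-8,-5,6)=-5 -> [6, -5, 4, 6, -3, 1, -5]
Stage 4 (DIFF): s[0]=6, -5-6=-11, 4--5=9, 6-4=2, -3-6=-9, 1--3=4, -5-1=-6 -> [6, -11, 9, 2, -9, 4, -6]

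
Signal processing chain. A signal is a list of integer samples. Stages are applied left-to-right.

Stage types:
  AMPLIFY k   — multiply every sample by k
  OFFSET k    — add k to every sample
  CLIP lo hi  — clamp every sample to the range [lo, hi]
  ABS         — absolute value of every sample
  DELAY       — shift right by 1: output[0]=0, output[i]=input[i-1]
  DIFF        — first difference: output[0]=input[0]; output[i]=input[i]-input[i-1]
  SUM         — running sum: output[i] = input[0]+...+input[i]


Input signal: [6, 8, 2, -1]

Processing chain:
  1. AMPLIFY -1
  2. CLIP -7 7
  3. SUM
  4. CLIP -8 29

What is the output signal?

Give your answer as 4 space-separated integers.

Input: [6, 8, 2, -1]
Stage 1 (AMPLIFY -1): 6*-1=-6, 8*-1=-8, 2*-1=-2, -1*-1=1 -> [-6, -8, -2, 1]
Stage 2 (CLIP -7 7): clip(-6,-7,7)=-6, clip(-8,-7,7)=-7, clip(-2,-7,7)=-2, clip(1,-7,7)=1 -> [-6, -7, -2, 1]
Stage 3 (SUM): sum[0..0]=-6, sum[0..1]=-13, sum[0..2]=-15, sum[0..3]=-14 -> [-6, -13, -15, -14]
Stage 4 (CLIP -8 29): clip(-6,-8,29)=-6, clip(-13,-8,29)=-8, clip(-15,-8,29)=-8, clip(-14,-8,29)=-8 -> [-6, -8, -8, -8]

Answer: -6 -8 -8 -8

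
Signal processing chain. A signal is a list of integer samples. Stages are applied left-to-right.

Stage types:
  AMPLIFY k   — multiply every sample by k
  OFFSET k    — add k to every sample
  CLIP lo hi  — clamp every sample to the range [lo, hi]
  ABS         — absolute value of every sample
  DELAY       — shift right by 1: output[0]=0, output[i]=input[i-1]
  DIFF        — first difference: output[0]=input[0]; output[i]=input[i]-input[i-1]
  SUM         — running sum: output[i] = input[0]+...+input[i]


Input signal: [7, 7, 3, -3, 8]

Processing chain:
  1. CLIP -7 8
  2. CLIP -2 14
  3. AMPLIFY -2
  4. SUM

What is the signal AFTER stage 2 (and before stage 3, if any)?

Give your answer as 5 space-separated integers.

Answer: 7 7 3 -2 8

Derivation:
Input: [7, 7, 3, -3, 8]
Stage 1 (CLIP -7 8): clip(7,-7,8)=7, clip(7,-7,8)=7, clip(3,-7,8)=3, clip(-3,-7,8)=-3, clip(8,-7,8)=8 -> [7, 7, 3, -3, 8]
Stage 2 (CLIP -2 14): clip(7,-2,14)=7, clip(7,-2,14)=7, clip(3,-2,14)=3, clip(-3,-2,14)=-2, clip(8,-2,14)=8 -> [7, 7, 3, -2, 8]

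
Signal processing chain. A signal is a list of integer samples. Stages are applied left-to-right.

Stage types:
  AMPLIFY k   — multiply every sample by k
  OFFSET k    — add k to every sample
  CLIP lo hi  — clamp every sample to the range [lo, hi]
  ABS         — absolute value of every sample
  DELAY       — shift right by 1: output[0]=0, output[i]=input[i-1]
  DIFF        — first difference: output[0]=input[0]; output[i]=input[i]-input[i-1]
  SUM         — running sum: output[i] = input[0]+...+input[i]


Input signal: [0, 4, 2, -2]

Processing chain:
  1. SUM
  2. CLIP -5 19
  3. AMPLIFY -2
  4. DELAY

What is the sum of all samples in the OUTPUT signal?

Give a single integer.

Answer: -20

Derivation:
Input: [0, 4, 2, -2]
Stage 1 (SUM): sum[0..0]=0, sum[0..1]=4, sum[0..2]=6, sum[0..3]=4 -> [0, 4, 6, 4]
Stage 2 (CLIP -5 19): clip(0,-5,19)=0, clip(4,-5,19)=4, clip(6,-5,19)=6, clip(4,-5,19)=4 -> [0, 4, 6, 4]
Stage 3 (AMPLIFY -2): 0*-2=0, 4*-2=-8, 6*-2=-12, 4*-2=-8 -> [0, -8, -12, -8]
Stage 4 (DELAY): [0, 0, -8, -12] = [0, 0, -8, -12] -> [0, 0, -8, -12]
Output sum: -20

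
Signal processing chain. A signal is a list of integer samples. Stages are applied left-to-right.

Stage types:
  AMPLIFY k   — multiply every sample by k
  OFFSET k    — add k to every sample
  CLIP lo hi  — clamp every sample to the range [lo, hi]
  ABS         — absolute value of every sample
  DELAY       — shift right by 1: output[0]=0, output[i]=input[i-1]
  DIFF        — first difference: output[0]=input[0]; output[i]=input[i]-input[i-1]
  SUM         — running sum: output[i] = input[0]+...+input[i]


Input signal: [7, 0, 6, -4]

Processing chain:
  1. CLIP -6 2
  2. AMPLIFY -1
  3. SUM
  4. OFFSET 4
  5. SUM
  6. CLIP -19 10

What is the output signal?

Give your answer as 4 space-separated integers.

Answer: 2 4 4 8

Derivation:
Input: [7, 0, 6, -4]
Stage 1 (CLIP -6 2): clip(7,-6,2)=2, clip(0,-6,2)=0, clip(6,-6,2)=2, clip(-4,-6,2)=-4 -> [2, 0, 2, -4]
Stage 2 (AMPLIFY -1): 2*-1=-2, 0*-1=0, 2*-1=-2, -4*-1=4 -> [-2, 0, -2, 4]
Stage 3 (SUM): sum[0..0]=-2, sum[0..1]=-2, sum[0..2]=-4, sum[0..3]=0 -> [-2, -2, -4, 0]
Stage 4 (OFFSET 4): -2+4=2, -2+4=2, -4+4=0, 0+4=4 -> [2, 2, 0, 4]
Stage 5 (SUM): sum[0..0]=2, sum[0..1]=4, sum[0..2]=4, sum[0..3]=8 -> [2, 4, 4, 8]
Stage 6 (CLIP -19 10): clip(2,-19,10)=2, clip(4,-19,10)=4, clip(4,-19,10)=4, clip(8,-19,10)=8 -> [2, 4, 4, 8]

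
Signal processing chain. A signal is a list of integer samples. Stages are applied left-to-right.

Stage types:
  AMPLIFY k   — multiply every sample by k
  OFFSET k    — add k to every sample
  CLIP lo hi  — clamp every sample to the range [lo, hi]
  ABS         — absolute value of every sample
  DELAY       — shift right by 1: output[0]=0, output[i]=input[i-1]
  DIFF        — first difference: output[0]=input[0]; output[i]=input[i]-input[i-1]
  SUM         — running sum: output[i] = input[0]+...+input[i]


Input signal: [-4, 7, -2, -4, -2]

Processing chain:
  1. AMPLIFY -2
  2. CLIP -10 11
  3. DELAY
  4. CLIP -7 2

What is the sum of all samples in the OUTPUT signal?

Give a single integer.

Answer: -1

Derivation:
Input: [-4, 7, -2, -4, -2]
Stage 1 (AMPLIFY -2): -4*-2=8, 7*-2=-14, -2*-2=4, -4*-2=8, -2*-2=4 -> [8, -14, 4, 8, 4]
Stage 2 (CLIP -10 11): clip(8,-10,11)=8, clip(-14,-10,11)=-10, clip(4,-10,11)=4, clip(8,-10,11)=8, clip(4,-10,11)=4 -> [8, -10, 4, 8, 4]
Stage 3 (DELAY): [0, 8, -10, 4, 8] = [0, 8, -10, 4, 8] -> [0, 8, -10, 4, 8]
Stage 4 (CLIP -7 2): clip(0,-7,2)=0, clip(8,-7,2)=2, clip(-10,-7,2)=-7, clip(4,-7,2)=2, clip(8,-7,2)=2 -> [0, 2, -7, 2, 2]
Output sum: -1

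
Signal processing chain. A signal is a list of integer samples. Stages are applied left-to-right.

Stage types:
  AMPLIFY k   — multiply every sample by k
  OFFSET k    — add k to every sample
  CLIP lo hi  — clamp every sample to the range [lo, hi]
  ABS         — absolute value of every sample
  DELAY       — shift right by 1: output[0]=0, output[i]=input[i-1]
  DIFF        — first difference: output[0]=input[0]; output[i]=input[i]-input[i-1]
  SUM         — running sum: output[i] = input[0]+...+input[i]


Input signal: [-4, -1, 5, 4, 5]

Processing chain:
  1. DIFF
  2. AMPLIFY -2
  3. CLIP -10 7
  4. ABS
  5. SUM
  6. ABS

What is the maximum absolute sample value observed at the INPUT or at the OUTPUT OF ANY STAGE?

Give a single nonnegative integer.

Input: [-4, -1, 5, 4, 5] (max |s|=5)
Stage 1 (DIFF): s[0]=-4, -1--4=3, 5--1=6, 4-5=-1, 5-4=1 -> [-4, 3, 6, -1, 1] (max |s|=6)
Stage 2 (AMPLIFY -2): -4*-2=8, 3*-2=-6, 6*-2=-12, -1*-2=2, 1*-2=-2 -> [8, -6, -12, 2, -2] (max |s|=12)
Stage 3 (CLIP -10 7): clip(8,-10,7)=7, clip(-6,-10,7)=-6, clip(-12,-10,7)=-10, clip(2,-10,7)=2, clip(-2,-10,7)=-2 -> [7, -6, -10, 2, -2] (max |s|=10)
Stage 4 (ABS): |7|=7, |-6|=6, |-10|=10, |2|=2, |-2|=2 -> [7, 6, 10, 2, 2] (max |s|=10)
Stage 5 (SUM): sum[0..0]=7, sum[0..1]=13, sum[0..2]=23, sum[0..3]=25, sum[0..4]=27 -> [7, 13, 23, 25, 27] (max |s|=27)
Stage 6 (ABS): |7|=7, |13|=13, |23|=23, |25|=25, |27|=27 -> [7, 13, 23, 25, 27] (max |s|=27)
Overall max amplitude: 27

Answer: 27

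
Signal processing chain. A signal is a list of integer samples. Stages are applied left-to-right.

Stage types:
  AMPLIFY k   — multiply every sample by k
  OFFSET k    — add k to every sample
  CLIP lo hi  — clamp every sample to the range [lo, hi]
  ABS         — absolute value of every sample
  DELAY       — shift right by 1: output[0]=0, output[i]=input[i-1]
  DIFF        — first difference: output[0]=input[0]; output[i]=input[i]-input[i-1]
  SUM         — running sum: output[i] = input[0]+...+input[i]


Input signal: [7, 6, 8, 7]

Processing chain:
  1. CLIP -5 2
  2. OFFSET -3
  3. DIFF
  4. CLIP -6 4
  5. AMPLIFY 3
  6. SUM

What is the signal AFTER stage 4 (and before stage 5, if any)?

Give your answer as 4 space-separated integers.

Input: [7, 6, 8, 7]
Stage 1 (CLIP -5 2): clip(7,-5,2)=2, clip(6,-5,2)=2, clip(8,-5,2)=2, clip(7,-5,2)=2 -> [2, 2, 2, 2]
Stage 2 (OFFSET -3): 2+-3=-1, 2+-3=-1, 2+-3=-1, 2+-3=-1 -> [-1, -1, -1, -1]
Stage 3 (DIFF): s[0]=-1, -1--1=0, -1--1=0, -1--1=0 -> [-1, 0, 0, 0]
Stage 4 (CLIP -6 4): clip(-1,-6,4)=-1, clip(0,-6,4)=0, clip(0,-6,4)=0, clip(0,-6,4)=0 -> [-1, 0, 0, 0]

Answer: -1 0 0 0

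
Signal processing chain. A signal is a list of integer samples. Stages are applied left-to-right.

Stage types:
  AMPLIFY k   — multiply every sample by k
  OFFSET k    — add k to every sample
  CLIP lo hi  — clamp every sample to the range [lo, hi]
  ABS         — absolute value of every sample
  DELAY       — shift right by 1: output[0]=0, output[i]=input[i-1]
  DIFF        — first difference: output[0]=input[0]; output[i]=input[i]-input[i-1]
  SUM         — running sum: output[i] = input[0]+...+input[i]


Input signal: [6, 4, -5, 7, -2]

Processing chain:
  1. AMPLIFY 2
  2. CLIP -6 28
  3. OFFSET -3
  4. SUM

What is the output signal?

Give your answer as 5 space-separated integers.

Answer: 9 14 5 16 9

Derivation:
Input: [6, 4, -5, 7, -2]
Stage 1 (AMPLIFY 2): 6*2=12, 4*2=8, -5*2=-10, 7*2=14, -2*2=-4 -> [12, 8, -10, 14, -4]
Stage 2 (CLIP -6 28): clip(12,-6,28)=12, clip(8,-6,28)=8, clip(-10,-6,28)=-6, clip(14,-6,28)=14, clip(-4,-6,28)=-4 -> [12, 8, -6, 14, -4]
Stage 3 (OFFSET -3): 12+-3=9, 8+-3=5, -6+-3=-9, 14+-3=11, -4+-3=-7 -> [9, 5, -9, 11, -7]
Stage 4 (SUM): sum[0..0]=9, sum[0..1]=14, sum[0..2]=5, sum[0..3]=16, sum[0..4]=9 -> [9, 14, 5, 16, 9]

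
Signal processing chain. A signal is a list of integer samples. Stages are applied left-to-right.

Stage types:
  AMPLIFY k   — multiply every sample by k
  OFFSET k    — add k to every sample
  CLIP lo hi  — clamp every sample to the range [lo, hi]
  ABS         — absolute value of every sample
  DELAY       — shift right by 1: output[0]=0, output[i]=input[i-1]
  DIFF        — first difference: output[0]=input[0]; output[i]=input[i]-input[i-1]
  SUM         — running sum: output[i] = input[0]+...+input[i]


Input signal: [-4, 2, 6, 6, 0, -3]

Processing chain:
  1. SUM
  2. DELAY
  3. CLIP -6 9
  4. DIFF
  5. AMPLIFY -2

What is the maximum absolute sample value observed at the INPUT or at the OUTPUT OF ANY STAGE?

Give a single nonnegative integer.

Answer: 12

Derivation:
Input: [-4, 2, 6, 6, 0, -3] (max |s|=6)
Stage 1 (SUM): sum[0..0]=-4, sum[0..1]=-2, sum[0..2]=4, sum[0..3]=10, sum[0..4]=10, sum[0..5]=7 -> [-4, -2, 4, 10, 10, 7] (max |s|=10)
Stage 2 (DELAY): [0, -4, -2, 4, 10, 10] = [0, -4, -2, 4, 10, 10] -> [0, -4, -2, 4, 10, 10] (max |s|=10)
Stage 3 (CLIP -6 9): clip(0,-6,9)=0, clip(-4,-6,9)=-4, clip(-2,-6,9)=-2, clip(4,-6,9)=4, clip(10,-6,9)=9, clip(10,-6,9)=9 -> [0, -4, -2, 4, 9, 9] (max |s|=9)
Stage 4 (DIFF): s[0]=0, -4-0=-4, -2--4=2, 4--2=6, 9-4=5, 9-9=0 -> [0, -4, 2, 6, 5, 0] (max |s|=6)
Stage 5 (AMPLIFY -2): 0*-2=0, -4*-2=8, 2*-2=-4, 6*-2=-12, 5*-2=-10, 0*-2=0 -> [0, 8, -4, -12, -10, 0] (max |s|=12)
Overall max amplitude: 12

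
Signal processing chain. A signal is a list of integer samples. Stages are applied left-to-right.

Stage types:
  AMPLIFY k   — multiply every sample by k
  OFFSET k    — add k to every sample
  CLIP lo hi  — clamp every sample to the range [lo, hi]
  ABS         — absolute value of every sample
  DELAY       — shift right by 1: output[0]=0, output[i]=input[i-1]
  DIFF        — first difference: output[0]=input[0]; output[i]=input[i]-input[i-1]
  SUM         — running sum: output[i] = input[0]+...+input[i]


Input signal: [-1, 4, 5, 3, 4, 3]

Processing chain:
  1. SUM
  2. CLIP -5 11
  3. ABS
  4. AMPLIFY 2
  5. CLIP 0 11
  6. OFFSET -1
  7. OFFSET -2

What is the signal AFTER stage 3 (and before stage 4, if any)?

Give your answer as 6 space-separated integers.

Answer: 1 3 8 11 11 11

Derivation:
Input: [-1, 4, 5, 3, 4, 3]
Stage 1 (SUM): sum[0..0]=-1, sum[0..1]=3, sum[0..2]=8, sum[0..3]=11, sum[0..4]=15, sum[0..5]=18 -> [-1, 3, 8, 11, 15, 18]
Stage 2 (CLIP -5 11): clip(-1,-5,11)=-1, clip(3,-5,11)=3, clip(8,-5,11)=8, clip(11,-5,11)=11, clip(15,-5,11)=11, clip(18,-5,11)=11 -> [-1, 3, 8, 11, 11, 11]
Stage 3 (ABS): |-1|=1, |3|=3, |8|=8, |11|=11, |11|=11, |11|=11 -> [1, 3, 8, 11, 11, 11]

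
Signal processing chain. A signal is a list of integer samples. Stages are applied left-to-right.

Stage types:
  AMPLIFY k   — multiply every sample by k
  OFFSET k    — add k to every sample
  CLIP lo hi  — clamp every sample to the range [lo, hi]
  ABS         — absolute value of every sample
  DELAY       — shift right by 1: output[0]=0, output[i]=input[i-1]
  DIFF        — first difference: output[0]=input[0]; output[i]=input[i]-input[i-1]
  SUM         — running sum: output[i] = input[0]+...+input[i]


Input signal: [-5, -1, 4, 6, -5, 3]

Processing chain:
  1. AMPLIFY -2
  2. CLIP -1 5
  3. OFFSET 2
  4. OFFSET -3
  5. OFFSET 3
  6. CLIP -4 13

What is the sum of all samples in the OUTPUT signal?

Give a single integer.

Answer: 21

Derivation:
Input: [-5, -1, 4, 6, -5, 3]
Stage 1 (AMPLIFY -2): -5*-2=10, -1*-2=2, 4*-2=-8, 6*-2=-12, -5*-2=10, 3*-2=-6 -> [10, 2, -8, -12, 10, -6]
Stage 2 (CLIP -1 5): clip(10,-1,5)=5, clip(2,-1,5)=2, clip(-8,-1,5)=-1, clip(-12,-1,5)=-1, clip(10,-1,5)=5, clip(-6,-1,5)=-1 -> [5, 2, -1, -1, 5, -1]
Stage 3 (OFFSET 2): 5+2=7, 2+2=4, -1+2=1, -1+2=1, 5+2=7, -1+2=1 -> [7, 4, 1, 1, 7, 1]
Stage 4 (OFFSET -3): 7+-3=4, 4+-3=1, 1+-3=-2, 1+-3=-2, 7+-3=4, 1+-3=-2 -> [4, 1, -2, -2, 4, -2]
Stage 5 (OFFSET 3): 4+3=7, 1+3=4, -2+3=1, -2+3=1, 4+3=7, -2+3=1 -> [7, 4, 1, 1, 7, 1]
Stage 6 (CLIP -4 13): clip(7,-4,13)=7, clip(4,-4,13)=4, clip(1,-4,13)=1, clip(1,-4,13)=1, clip(7,-4,13)=7, clip(1,-4,13)=1 -> [7, 4, 1, 1, 7, 1]
Output sum: 21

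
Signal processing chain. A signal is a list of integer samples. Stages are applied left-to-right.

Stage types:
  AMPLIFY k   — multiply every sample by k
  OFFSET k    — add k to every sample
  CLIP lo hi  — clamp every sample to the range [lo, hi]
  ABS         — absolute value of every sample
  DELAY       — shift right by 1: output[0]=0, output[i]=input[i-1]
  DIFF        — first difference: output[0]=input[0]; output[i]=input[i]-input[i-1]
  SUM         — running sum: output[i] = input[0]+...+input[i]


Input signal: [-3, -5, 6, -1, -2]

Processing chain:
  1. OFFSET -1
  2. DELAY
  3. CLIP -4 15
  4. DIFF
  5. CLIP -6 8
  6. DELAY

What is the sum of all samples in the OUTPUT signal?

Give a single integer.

Input: [-3, -5, 6, -1, -2]
Stage 1 (OFFSET -1): -3+-1=-4, -5+-1=-6, 6+-1=5, -1+-1=-2, -2+-1=-3 -> [-4, -6, 5, -2, -3]
Stage 2 (DELAY): [0, -4, -6, 5, -2] = [0, -4, -6, 5, -2] -> [0, -4, -6, 5, -2]
Stage 3 (CLIP -4 15): clip(0,-4,15)=0, clip(-4,-4,15)=-4, clip(-6,-4,15)=-4, clip(5,-4,15)=5, clip(-2,-4,15)=-2 -> [0, -4, -4, 5, -2]
Stage 4 (DIFF): s[0]=0, -4-0=-4, -4--4=0, 5--4=9, -2-5=-7 -> [0, -4, 0, 9, -7]
Stage 5 (CLIP -6 8): clip(0,-6,8)=0, clip(-4,-6,8)=-4, clip(0,-6,8)=0, clip(9,-6,8)=8, clip(-7,-6,8)=-6 -> [0, -4, 0, 8, -6]
Stage 6 (DELAY): [0, 0, -4, 0, 8] = [0, 0, -4, 0, 8] -> [0, 0, -4, 0, 8]
Output sum: 4

Answer: 4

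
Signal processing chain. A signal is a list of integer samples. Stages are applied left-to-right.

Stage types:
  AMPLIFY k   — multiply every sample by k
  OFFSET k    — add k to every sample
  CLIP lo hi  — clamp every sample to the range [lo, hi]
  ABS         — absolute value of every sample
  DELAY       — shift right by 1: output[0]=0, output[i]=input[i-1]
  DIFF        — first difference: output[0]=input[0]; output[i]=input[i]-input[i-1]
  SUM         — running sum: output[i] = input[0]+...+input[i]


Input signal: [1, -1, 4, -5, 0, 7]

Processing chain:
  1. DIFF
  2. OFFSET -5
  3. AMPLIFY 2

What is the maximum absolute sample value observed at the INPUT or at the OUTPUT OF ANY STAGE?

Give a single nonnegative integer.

Answer: 28

Derivation:
Input: [1, -1, 4, -5, 0, 7] (max |s|=7)
Stage 1 (DIFF): s[0]=1, -1-1=-2, 4--1=5, -5-4=-9, 0--5=5, 7-0=7 -> [1, -2, 5, -9, 5, 7] (max |s|=9)
Stage 2 (OFFSET -5): 1+-5=-4, -2+-5=-7, 5+-5=0, -9+-5=-14, 5+-5=0, 7+-5=2 -> [-4, -7, 0, -14, 0, 2] (max |s|=14)
Stage 3 (AMPLIFY 2): -4*2=-8, -7*2=-14, 0*2=0, -14*2=-28, 0*2=0, 2*2=4 -> [-8, -14, 0, -28, 0, 4] (max |s|=28)
Overall max amplitude: 28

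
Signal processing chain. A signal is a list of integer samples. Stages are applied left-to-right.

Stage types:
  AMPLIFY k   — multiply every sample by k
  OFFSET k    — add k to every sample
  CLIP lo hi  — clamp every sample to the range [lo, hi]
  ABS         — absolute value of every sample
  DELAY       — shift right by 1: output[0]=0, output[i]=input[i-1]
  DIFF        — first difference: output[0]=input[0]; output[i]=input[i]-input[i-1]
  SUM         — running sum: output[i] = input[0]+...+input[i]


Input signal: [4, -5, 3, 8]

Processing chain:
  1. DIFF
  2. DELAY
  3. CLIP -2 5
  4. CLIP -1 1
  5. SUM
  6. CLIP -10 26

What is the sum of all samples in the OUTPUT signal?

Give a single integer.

Answer: 2

Derivation:
Input: [4, -5, 3, 8]
Stage 1 (DIFF): s[0]=4, -5-4=-9, 3--5=8, 8-3=5 -> [4, -9, 8, 5]
Stage 2 (DELAY): [0, 4, -9, 8] = [0, 4, -9, 8] -> [0, 4, -9, 8]
Stage 3 (CLIP -2 5): clip(0,-2,5)=0, clip(4,-2,5)=4, clip(-9,-2,5)=-2, clip(8,-2,5)=5 -> [0, 4, -2, 5]
Stage 4 (CLIP -1 1): clip(0,-1,1)=0, clip(4,-1,1)=1, clip(-2,-1,1)=-1, clip(5,-1,1)=1 -> [0, 1, -1, 1]
Stage 5 (SUM): sum[0..0]=0, sum[0..1]=1, sum[0..2]=0, sum[0..3]=1 -> [0, 1, 0, 1]
Stage 6 (CLIP -10 26): clip(0,-10,26)=0, clip(1,-10,26)=1, clip(0,-10,26)=0, clip(1,-10,26)=1 -> [0, 1, 0, 1]
Output sum: 2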